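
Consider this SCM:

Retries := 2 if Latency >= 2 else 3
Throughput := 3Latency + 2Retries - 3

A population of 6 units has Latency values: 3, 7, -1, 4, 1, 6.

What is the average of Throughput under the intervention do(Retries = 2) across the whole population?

11

do(Retries=2) breaks Retries's dependence on Latency. With Retries=2 fixed, Throughput across the units is 10, 22, -2, 13, 4, 19, mean 11.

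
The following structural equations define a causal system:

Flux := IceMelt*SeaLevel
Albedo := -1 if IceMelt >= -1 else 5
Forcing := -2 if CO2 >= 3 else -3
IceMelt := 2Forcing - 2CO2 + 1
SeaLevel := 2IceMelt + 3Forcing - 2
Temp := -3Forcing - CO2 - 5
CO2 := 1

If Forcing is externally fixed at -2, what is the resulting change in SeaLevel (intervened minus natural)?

Under do(Forcing=-2), the mechanism Forcing := -2 if CO2 >= 3 else -3 is discarded; Forcing is fixed at -2.
IceMelt = 2Forcing - 2CO2 + 1  [with Forcing=-2, CO2=1]  = -5
SeaLevel = 2IceMelt + 3Forcing - 2  [with IceMelt=-5, Forcing=-2]  = -18
Without intervention: Forcing = -2 if CO2 >= 3 else -3  [with CO2=1]  = -3; IceMelt = 2Forcing - 2CO2 + 1  [with Forcing=-3, CO2=1]  = -7; SeaLevel = 2IceMelt + 3Forcing - 2  [with IceMelt=-7, Forcing=-3]  = -25.
Change = -18 − (-25) = 7.

7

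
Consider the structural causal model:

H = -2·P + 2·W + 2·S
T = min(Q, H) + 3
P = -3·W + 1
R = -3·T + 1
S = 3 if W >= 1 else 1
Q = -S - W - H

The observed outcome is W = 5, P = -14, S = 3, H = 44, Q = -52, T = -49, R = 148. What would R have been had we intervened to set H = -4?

The intervention breaks the incoming arrows to H: H = -2·P + 2·W + 2·S no longer applies, and H = -4.
S = 3 if W >= 1 else 1  [with W=5]  = 3
Q = -S - W - H  [with S=3, W=5, H=-4]  = -4
T = min(Q, H) + 3  [with Q=-4, H=-4]  = -1
R = -3·T + 1  [with T=-1]  = 4

4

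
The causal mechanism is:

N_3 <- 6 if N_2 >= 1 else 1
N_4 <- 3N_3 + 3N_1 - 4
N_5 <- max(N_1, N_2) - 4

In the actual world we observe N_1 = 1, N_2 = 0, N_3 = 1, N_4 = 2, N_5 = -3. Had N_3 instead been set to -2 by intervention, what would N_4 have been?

-7

The intervention breaks the incoming arrows to N_3: N_3 <- 6 if N_2 >= 1 else 1 no longer applies, and N_3 = -2.
N_4 = 3N_3 + 3N_1 - 4  [with N_3=-2, N_1=1]  = -7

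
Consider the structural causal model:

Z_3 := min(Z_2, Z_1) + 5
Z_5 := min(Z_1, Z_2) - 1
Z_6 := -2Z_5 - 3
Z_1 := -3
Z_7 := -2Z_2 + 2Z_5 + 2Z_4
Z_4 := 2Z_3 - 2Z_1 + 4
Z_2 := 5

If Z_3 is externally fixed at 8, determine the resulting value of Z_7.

34

The intervention breaks the incoming arrows to Z_3: Z_3 := min(Z_2, Z_1) + 5 no longer applies, and Z_3 = 8.
Z_4 = 2Z_3 - 2Z_1 + 4  [with Z_3=8, Z_1=-3]  = 26
Z_5 = min(Z_1, Z_2) - 1  [with Z_1=-3, Z_2=5]  = -4
Z_7 = -2Z_2 + 2Z_5 + 2Z_4  [with Z_2=5, Z_5=-4, Z_4=26]  = 34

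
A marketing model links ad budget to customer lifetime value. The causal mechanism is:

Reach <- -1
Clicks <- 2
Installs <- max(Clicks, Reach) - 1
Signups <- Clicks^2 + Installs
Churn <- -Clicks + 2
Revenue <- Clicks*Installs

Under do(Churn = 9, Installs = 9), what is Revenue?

The joint intervention fixes Churn = 9, Installs = 9, removing each variable's own equation.
Revenue = Clicks*Installs  [with Clicks=2, Installs=9]  = 18

18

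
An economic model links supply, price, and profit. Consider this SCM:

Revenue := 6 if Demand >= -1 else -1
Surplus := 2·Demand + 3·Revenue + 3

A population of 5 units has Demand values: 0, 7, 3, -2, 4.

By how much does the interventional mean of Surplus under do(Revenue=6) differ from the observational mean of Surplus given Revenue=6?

-2.2

Every unit gets Revenue=6 under the intervention. Surplus values become 21, 35, 27, 17, 29; E[Surplus|do(Revenue=6)] = 25.8.
E[Surplus|Revenue=6] averages over only the 4 units with Revenue=6 (Demand = 0, 7, 3, 4): Surplus = 21, 35, 27, 29, mean 28.
Difference = 25.8 − 28 = -2.2.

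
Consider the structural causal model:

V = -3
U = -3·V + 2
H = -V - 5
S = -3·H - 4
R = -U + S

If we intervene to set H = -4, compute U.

Under do(H=-4), the mechanism H = -V - 5 is discarded; H is fixed at -4.
Since U is not a descendant of the intervened variable, it is unaffected.
U = -3·V + 2  [with V=-3]  = 11

11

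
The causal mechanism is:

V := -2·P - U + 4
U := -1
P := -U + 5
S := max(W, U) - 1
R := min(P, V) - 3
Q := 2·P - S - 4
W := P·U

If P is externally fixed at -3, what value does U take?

Under do(P=-3), the mechanism P := -U + 5 is discarded; P is fixed at -3.
U is not downstream of the intervention, so its value is determined by the original equations.

-1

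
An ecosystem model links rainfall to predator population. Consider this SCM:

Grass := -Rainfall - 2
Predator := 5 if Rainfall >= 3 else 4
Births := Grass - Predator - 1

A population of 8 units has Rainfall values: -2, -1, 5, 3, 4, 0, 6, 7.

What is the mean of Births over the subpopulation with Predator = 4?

-6

Conditioning on Predator=4 selects the 3 unit(s) with Rainfall ∈ {-2, -1, 0}. Their Births values: -5, -6, -7. Mean = -6.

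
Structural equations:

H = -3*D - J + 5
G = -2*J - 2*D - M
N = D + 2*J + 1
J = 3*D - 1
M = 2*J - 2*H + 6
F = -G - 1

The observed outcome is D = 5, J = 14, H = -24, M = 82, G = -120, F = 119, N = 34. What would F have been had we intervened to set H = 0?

71

The intervention breaks the incoming arrows to H: H = -3*D - J + 5 no longer applies, and H = 0.
J = 3*D - 1  [with D=5]  = 14
M = 2*J - 2*H + 6  [with J=14, H=0]  = 34
G = -2*J - 2*D - M  [with J=14, D=5, M=34]  = -72
F = -G - 1  [with G=-72]  = 71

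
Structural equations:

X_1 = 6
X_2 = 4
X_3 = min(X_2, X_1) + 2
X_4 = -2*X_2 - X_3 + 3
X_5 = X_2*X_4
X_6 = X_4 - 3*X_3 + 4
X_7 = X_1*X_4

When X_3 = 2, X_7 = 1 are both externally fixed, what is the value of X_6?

Under do(X_3 = 2, X_7 = 1), each intervened variable's structural equation is replaced by its fixed value.
X_4 = -2*X_2 - X_3 + 3  [with X_2=4, X_3=2]  = -7
X_6 = X_4 - 3*X_3 + 4  [with X_4=-7, X_3=2]  = -9

-9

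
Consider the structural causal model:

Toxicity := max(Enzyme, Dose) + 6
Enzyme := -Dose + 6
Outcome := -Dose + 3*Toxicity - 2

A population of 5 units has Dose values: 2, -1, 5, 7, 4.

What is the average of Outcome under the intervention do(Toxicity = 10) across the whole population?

24.6

Under do(Toxicity=10), Toxicity's equation is replaced by Toxicity=10 for every unit. Per-unit Outcome: 26, 29, 23, 21, 24. Mean = 24.6.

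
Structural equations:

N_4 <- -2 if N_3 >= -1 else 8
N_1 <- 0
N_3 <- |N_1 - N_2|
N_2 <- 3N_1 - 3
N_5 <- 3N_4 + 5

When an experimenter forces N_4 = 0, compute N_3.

Under do(N_4=0), the mechanism N_4 <- -2 if N_3 >= -1 else 8 is discarded; N_4 is fixed at 0.
Since N_3 is not a descendant of the intervened variable, it is unaffected.
N_2 = 3N_1 - 3  [with N_1=0]  = -3
N_3 = |N_1 - N_2|  [with N_1=0, N_2=-3]  = 3

3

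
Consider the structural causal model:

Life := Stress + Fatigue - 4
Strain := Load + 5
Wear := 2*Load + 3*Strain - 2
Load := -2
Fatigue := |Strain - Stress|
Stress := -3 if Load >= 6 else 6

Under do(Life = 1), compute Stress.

6

do(Life=1) replaces the equation Life := Stress + Fatigue - 4 with the constant Life = 1.
Stress is not downstream of the intervention, so its value is determined by the original equations.
Stress = -3 if Load >= 6 else 6  [with Load=-2]  = 6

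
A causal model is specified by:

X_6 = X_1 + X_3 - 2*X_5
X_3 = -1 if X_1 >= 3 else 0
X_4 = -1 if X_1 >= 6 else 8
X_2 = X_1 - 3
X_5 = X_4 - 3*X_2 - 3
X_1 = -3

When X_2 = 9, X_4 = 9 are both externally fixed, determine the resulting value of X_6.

39

The joint intervention fixes X_2 = 9, X_4 = 9, removing each variable's own equation.
X_3 = -1 if X_1 >= 3 else 0  [with X_1=-3]  = 0
X_5 = X_4 - 3*X_2 - 3  [with X_4=9, X_2=9]  = -21
X_6 = X_1 + X_3 - 2*X_5  [with X_1=-3, X_3=0, X_5=-21]  = 39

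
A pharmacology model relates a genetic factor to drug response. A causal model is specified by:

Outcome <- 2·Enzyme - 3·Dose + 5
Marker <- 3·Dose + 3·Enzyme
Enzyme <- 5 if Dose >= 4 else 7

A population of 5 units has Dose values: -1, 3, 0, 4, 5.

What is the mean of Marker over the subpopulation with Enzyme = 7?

Observing Enzyme=7 restricts to units where Enzyme's equation naturally yields 7: Dose ∈ {-1, 3, 0}. In that subpopulation Marker = 18, 30, 21, mean 23.

23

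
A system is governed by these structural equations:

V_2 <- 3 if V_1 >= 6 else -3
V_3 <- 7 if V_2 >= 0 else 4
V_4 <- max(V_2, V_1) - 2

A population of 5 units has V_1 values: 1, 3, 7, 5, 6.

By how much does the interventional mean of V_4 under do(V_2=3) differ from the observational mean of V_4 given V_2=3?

-1.7

The intervention sets V_2=3 in all 5 units regardless of V_1. Recomputing V_4 per unit gives 1, 1, 5, 3, 4; average 2.8.
Observing V_2=3 restricts to units where V_2's equation naturally yields 3: V_1 ∈ {7, 6}. In that subpopulation V_4 = 5, 4, mean 4.5.
Difference = 2.8 − 4.5 = -1.7.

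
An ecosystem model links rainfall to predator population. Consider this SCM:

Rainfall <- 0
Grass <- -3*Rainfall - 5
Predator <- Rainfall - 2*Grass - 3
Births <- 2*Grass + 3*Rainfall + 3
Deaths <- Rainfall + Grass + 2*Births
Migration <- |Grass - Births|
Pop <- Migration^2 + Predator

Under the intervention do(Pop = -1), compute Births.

-7

Under do(Pop=-1), the mechanism Pop <- Migration^2 + Predator is discarded; Pop is fixed at -1.
Since Births is not a descendant of the intervened variable, it is unaffected.
Grass = -3*Rainfall - 5  [with Rainfall=0]  = -5
Births = 2*Grass + 3*Rainfall + 3  [with Grass=-5, Rainfall=0]  = -7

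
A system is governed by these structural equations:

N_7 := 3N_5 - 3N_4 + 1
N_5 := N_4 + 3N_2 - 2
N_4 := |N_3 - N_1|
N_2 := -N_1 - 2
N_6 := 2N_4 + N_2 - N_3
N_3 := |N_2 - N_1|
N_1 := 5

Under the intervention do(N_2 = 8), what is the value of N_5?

do(N_2=8) replaces the equation N_2 := -N_1 - 2 with the constant N_2 = 8.
N_3 = |N_2 - N_1|  [with N_2=8, N_1=5]  = 3
N_4 = |N_3 - N_1|  [with N_3=3, N_1=5]  = 2
N_5 = N_4 + 3N_2 - 2  [with N_4=2, N_2=8]  = 24

24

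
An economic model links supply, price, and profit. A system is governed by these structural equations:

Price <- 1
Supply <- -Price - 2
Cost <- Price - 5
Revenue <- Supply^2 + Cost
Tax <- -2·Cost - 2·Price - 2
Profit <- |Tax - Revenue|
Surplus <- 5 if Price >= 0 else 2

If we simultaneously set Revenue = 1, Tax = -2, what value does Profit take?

3

The joint intervention fixes Revenue = 1, Tax = -2, removing each variable's own equation.
Profit = |Tax - Revenue|  [with Tax=-2, Revenue=1]  = 3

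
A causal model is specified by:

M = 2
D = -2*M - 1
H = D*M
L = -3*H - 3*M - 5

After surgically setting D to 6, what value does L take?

-47

Under do(D=6), the mechanism D = -2*M - 1 is discarded; D is fixed at 6.
H = D*M  [with D=6, M=2]  = 12
L = -3*H - 3*M - 5  [with H=12, M=2]  = -47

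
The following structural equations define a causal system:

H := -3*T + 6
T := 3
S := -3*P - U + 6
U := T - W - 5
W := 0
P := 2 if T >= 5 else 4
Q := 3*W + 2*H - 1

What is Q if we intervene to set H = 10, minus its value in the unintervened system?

26

The intervention breaks the incoming arrows to H: H := -3*T + 6 no longer applies, and H = 10.
Q = 3*W + 2*H - 1  [with W=0, H=10]  = 19
Without intervention: H = -3*T + 6  [with T=3]  = -3; Q = 3*W + 2*H - 1  [with W=0, H=-3]  = -7.
Change = 19 − (-7) = 26.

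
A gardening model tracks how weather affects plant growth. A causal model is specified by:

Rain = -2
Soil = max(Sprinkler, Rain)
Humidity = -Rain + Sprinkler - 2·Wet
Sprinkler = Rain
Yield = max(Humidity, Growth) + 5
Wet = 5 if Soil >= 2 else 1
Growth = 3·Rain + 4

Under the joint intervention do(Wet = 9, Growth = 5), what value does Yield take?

10

Under do(Wet = 9, Growth = 5), each intervened variable's structural equation is replaced by its fixed value.
Sprinkler = Rain  [with Rain=-2]  = -2
Humidity = -Rain + Sprinkler - 2·Wet  [with Rain=-2, Sprinkler=-2, Wet=9]  = -18
Yield = max(Humidity, Growth) + 5  [with Humidity=-18, Growth=5]  = 10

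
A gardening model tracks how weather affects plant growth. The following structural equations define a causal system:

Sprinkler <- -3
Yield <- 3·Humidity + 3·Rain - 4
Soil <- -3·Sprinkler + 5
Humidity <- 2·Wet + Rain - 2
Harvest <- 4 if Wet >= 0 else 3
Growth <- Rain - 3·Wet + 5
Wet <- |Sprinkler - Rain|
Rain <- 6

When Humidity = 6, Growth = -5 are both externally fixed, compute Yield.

Setting Humidity = 6, Growth = -5 by intervention discards those variables' equations.
Yield = 3·Humidity + 3·Rain - 4  [with Humidity=6, Rain=6]  = 32

32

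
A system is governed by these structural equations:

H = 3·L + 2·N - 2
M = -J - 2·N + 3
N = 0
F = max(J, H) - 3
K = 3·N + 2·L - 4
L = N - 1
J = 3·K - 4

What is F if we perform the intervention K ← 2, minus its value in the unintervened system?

Under do(K=2), the mechanism K = 3·N + 2·L - 4 is discarded; K is fixed at 2.
L = N - 1  [with N=0]  = -1
H = 3·L + 2·N - 2  [with L=-1, N=0]  = -5
J = 3·K - 4  [with K=2]  = 2
F = max(J, H) - 3  [with J=2, H=-5]  = -1
Without intervention: L = N - 1  [with N=0]  = -1; H = 3·L + 2·N - 2  [with L=-1, N=0]  = -5; K = 3·N + 2·L - 4  [with N=0, L=-1]  = -6; J = 3·K - 4  [with K=-6]  = -22; F = max(J, H) - 3  [with J=-22, H=-5]  = -8.
Change = -1 − (-8) = 7.

7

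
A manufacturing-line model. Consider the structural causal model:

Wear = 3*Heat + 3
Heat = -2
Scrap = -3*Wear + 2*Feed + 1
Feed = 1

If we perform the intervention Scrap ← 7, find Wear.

Under do(Scrap=7), the mechanism Scrap = -3*Wear + 2*Feed + 1 is discarded; Scrap is fixed at 7.
Since Wear is not a descendant of the intervened variable, it is unaffected.
Wear = 3*Heat + 3  [with Heat=-2]  = -3

-3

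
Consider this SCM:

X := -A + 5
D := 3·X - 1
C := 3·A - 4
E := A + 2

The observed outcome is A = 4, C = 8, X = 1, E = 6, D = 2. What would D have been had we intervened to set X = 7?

20

do(X=7) replaces the equation X := -A + 5 with the constant X = 7.
D = 3·X - 1  [with X=7]  = 20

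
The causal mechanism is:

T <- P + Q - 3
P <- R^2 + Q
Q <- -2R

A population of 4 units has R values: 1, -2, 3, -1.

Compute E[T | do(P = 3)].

Every unit gets P=3 under the intervention. T values become -2, 4, -6, 2; E[T|do(P=3)] = -0.5.

-0.5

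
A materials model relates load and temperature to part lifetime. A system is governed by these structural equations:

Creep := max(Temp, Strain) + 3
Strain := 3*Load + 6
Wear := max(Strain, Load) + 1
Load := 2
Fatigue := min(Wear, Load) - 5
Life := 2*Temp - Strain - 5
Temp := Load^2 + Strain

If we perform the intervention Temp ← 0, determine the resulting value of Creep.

The intervention breaks the incoming arrows to Temp: Temp := Load^2 + Strain no longer applies, and Temp = 0.
Strain = 3*Load + 6  [with Load=2]  = 12
Creep = max(Temp, Strain) + 3  [with Temp=0, Strain=12]  = 15

15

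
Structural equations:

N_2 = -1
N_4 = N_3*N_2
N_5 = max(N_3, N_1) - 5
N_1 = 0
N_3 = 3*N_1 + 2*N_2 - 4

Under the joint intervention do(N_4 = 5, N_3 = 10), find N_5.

The joint intervention fixes N_4 = 5, N_3 = 10, removing each variable's own equation.
N_5 = max(N_3, N_1) - 5  [with N_3=10, N_1=0]  = 5

5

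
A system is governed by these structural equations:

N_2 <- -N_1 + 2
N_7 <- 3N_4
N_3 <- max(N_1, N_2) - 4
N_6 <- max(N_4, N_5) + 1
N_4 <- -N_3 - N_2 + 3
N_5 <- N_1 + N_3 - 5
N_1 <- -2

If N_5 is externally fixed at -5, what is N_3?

0

do(N_5=-5) replaces the equation N_5 <- N_1 + N_3 - 5 with the constant N_5 = -5.
N_3 is not downstream of the intervention, so its value is determined by the original equations.
N_2 = -N_1 + 2  [with N_1=-2]  = 4
N_3 = max(N_1, N_2) - 4  [with N_1=-2, N_2=4]  = 0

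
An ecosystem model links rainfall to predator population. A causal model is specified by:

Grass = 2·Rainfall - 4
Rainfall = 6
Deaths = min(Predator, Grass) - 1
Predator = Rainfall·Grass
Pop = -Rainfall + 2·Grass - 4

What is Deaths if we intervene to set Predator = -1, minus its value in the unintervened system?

-9

The intervention breaks the incoming arrows to Predator: Predator = Rainfall·Grass no longer applies, and Predator = -1.
Grass = 2·Rainfall - 4  [with Rainfall=6]  = 8
Deaths = min(Predator, Grass) - 1  [with Predator=-1, Grass=8]  = -2
Without intervention: Grass = 2·Rainfall - 4  [with Rainfall=6]  = 8; Predator = Rainfall·Grass  [with Rainfall=6, Grass=8]  = 48; Deaths = min(Predator, Grass) - 1  [with Predator=48, Grass=8]  = 7.
Change = -2 − 7 = -9.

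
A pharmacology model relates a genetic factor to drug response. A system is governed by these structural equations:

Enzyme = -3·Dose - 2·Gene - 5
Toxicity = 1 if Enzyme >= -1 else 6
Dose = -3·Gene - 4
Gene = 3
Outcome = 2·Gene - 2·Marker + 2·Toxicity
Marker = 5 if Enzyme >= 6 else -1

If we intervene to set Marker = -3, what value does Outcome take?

14

Under do(Marker=-3), the mechanism Marker = 5 if Enzyme >= 6 else -1 is discarded; Marker is fixed at -3.
Dose = -3·Gene - 4  [with Gene=3]  = -13
Enzyme = -3·Dose - 2·Gene - 5  [with Dose=-13, Gene=3]  = 28
Toxicity = 1 if Enzyme >= -1 else 6  [with Enzyme=28]  = 1
Outcome = 2·Gene - 2·Marker + 2·Toxicity  [with Gene=3, Marker=-3, Toxicity=1]  = 14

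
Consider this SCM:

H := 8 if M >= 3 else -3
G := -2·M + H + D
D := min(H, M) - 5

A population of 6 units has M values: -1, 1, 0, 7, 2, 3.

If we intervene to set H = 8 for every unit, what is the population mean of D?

-3

Under do(H=8), H's equation is replaced by H=8 for every unit. Per-unit D: -6, -4, -5, 2, -3, -2. Mean = -3.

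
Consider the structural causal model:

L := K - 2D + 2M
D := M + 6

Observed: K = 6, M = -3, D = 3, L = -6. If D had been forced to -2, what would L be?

4

The intervention breaks the incoming arrows to D: D := M + 6 no longer applies, and D = -2.
L = K - 2D + 2M  [with K=6, D=-2, M=-3]  = 4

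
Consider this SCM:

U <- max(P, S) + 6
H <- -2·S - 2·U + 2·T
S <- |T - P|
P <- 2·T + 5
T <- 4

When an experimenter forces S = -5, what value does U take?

The intervention breaks the incoming arrows to S: S <- |T - P| no longer applies, and S = -5.
P = 2·T + 5  [with T=4]  = 13
U = max(P, S) + 6  [with P=13, S=-5]  = 19

19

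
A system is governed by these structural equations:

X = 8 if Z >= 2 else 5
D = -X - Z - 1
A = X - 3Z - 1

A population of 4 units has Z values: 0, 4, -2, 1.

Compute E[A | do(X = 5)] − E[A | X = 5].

The intervention sets X=5 in all 4 units regardless of Z. Recomputing A per unit gives 4, -8, 10, 1; average 1.75.
E[A|X=5] averages over only the 3 units with X=5 (Z = 0, -2, 1): A = 4, 10, 1, mean 5.
Difference = 1.75 − 5 = -3.25.

-3.25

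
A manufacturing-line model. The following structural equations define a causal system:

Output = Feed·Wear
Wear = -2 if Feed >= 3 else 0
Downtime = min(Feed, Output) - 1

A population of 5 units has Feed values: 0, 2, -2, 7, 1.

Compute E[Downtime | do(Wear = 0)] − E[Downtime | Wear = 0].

Every unit gets Wear=0 under the intervention. Downtime values become -1, -1, -3, -1, -1; E[Downtime|do(Wear=0)] = -1.4.
E[Downtime|Wear=0] averages over only the 4 units with Wear=0 (Feed = 0, 2, -2, 1): Downtime = -1, -1, -3, -1, mean -1.5.
Difference = -1.4 − (-1.5) = 0.1.

0.1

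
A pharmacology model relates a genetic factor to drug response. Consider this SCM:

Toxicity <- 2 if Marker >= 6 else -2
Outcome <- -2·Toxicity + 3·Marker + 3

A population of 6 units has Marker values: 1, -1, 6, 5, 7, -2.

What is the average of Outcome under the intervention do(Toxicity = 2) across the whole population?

do(Toxicity=2) breaks Toxicity's dependence on Marker. With Toxicity=2 fixed, Outcome across the units is 2, -4, 17, 14, 20, -7, mean 7.

7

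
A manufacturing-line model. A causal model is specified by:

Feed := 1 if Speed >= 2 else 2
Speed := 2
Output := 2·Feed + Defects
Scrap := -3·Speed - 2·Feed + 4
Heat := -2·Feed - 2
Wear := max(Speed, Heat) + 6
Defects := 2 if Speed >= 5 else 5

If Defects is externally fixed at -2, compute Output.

0

Under do(Defects=-2), the mechanism Defects := 2 if Speed >= 5 else 5 is discarded; Defects is fixed at -2.
Feed = 1 if Speed >= 2 else 2  [with Speed=2]  = 1
Output = 2·Feed + Defects  [with Feed=1, Defects=-2]  = 0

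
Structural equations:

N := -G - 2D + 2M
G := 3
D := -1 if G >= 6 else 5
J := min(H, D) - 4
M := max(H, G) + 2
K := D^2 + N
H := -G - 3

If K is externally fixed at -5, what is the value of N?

Intervening sets K = -5 and removes its equation (K := D^2 + N).
Since N is not a descendant of the intervened variable, it is unaffected.
D = -1 if G >= 6 else 5  [with G=3]  = 5
H = -G - 3  [with G=3]  = -6
M = max(H, G) + 2  [with H=-6, G=3]  = 5
N = -G - 2D + 2M  [with G=3, D=5, M=5]  = -3

-3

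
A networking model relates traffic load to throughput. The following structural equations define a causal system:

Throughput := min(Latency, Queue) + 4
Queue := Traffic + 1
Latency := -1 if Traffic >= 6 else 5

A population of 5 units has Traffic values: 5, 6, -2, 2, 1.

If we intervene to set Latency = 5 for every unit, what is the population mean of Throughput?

6.8

Every unit gets Latency=5 under the intervention. Throughput values become 9, 9, 3, 7, 6; E[Throughput|do(Latency=5)] = 6.8.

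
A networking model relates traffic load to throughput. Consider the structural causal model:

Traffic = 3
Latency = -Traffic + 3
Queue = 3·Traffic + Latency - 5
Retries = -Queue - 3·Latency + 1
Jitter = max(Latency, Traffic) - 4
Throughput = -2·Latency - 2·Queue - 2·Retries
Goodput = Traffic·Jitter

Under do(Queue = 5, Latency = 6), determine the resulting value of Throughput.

Setting Queue = 5, Latency = 6 by intervention discards those variables' equations.
Retries = -Queue - 3·Latency + 1  [with Queue=5, Latency=6]  = -22
Throughput = -2·Latency - 2·Queue - 2·Retries  [with Latency=6, Queue=5, Retries=-22]  = 22

22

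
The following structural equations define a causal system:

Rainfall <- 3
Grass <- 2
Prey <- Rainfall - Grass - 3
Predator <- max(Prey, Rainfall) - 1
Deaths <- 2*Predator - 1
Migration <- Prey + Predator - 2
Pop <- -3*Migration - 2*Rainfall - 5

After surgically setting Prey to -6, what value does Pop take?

7

The intervention breaks the incoming arrows to Prey: Prey <- Rainfall - Grass - 3 no longer applies, and Prey = -6.
Predator = max(Prey, Rainfall) - 1  [with Prey=-6, Rainfall=3]  = 2
Migration = Prey + Predator - 2  [with Prey=-6, Predator=2]  = -6
Pop = -3*Migration - 2*Rainfall - 5  [with Migration=-6, Rainfall=3]  = 7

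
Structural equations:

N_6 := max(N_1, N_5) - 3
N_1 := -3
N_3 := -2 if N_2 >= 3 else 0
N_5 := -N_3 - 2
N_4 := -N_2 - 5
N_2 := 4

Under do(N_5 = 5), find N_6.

The intervention breaks the incoming arrows to N_5: N_5 := -N_3 - 2 no longer applies, and N_5 = 5.
N_6 = max(N_1, N_5) - 3  [with N_1=-3, N_5=5]  = 2

2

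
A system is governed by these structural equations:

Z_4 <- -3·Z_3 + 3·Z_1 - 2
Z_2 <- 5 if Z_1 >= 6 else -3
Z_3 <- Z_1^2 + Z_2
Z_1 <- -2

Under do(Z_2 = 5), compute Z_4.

-35

Under do(Z_2=5), the mechanism Z_2 <- 5 if Z_1 >= 6 else -3 is discarded; Z_2 is fixed at 5.
Z_3 = Z_1^2 + Z_2  [with Z_1=-2, Z_2=5]  = 9
Z_4 = -3·Z_3 + 3·Z_1 - 2  [with Z_3=9, Z_1=-2]  = -35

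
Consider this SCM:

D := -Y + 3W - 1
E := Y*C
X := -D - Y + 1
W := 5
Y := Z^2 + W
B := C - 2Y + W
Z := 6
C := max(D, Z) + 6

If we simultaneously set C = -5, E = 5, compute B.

Under do(C = -5, E = 5), each intervened variable's structural equation is replaced by its fixed value.
Y = Z^2 + W  [with Z=6, W=5]  = 41
B = C - 2Y + W  [with C=-5, Y=41, W=5]  = -82

-82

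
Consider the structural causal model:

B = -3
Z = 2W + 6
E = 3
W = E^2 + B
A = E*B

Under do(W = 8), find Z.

22

The intervention breaks the incoming arrows to W: W = E^2 + B no longer applies, and W = 8.
Z = 2W + 6  [with W=8]  = 22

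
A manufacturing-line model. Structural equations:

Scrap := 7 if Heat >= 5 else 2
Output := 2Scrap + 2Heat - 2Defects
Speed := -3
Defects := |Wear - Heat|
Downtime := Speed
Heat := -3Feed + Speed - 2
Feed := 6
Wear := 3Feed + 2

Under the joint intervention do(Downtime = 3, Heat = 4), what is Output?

Under do(Downtime = 3, Heat = 4), each intervened variable's structural equation is replaced by its fixed value.
Wear = 3Feed + 2  [with Feed=6]  = 20
Defects = |Wear - Heat|  [with Wear=20, Heat=4]  = 16
Scrap = 7 if Heat >= 5 else 2  [with Heat=4]  = 2
Output = 2Scrap + 2Heat - 2Defects  [with Scrap=2, Heat=4, Defects=16]  = -20

-20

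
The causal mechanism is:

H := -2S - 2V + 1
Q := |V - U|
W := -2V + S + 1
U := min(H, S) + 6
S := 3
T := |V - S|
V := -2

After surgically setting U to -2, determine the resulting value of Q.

0

The intervention breaks the incoming arrows to U: U := min(H, S) + 6 no longer applies, and U = -2.
Q = |V - U|  [with V=-2, U=-2]  = 0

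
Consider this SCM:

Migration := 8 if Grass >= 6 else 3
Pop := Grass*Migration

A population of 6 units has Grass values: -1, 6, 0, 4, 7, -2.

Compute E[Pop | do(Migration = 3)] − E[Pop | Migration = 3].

The intervention sets Migration=3 in all 6 units regardless of Grass. Recomputing Pop per unit gives -3, 18, 0, 12, 21, -6; average 7.
Conditioning on Migration=3 selects the 4 unit(s) with Grass ∈ {-1, 0, 4, -2}. Their Pop values: -3, 0, 12, -6. Mean = 0.75.
Difference = 7 − 0.75 = 6.25.

6.25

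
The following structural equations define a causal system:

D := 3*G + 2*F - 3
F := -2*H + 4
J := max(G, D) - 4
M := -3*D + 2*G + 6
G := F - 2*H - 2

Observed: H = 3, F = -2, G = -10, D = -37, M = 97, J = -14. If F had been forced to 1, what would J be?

Under do(F=1), the mechanism F := -2*H + 4 is discarded; F is fixed at 1.
G = F - 2*H - 2  [with F=1, H=3]  = -7
D = 3*G + 2*F - 3  [with G=-7, F=1]  = -22
J = max(G, D) - 4  [with G=-7, D=-22]  = -11

-11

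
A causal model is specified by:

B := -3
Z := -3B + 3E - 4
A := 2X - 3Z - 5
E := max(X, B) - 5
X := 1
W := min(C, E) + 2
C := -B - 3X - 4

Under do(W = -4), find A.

18

Under do(W=-4), the mechanism W := min(C, E) + 2 is discarded; W is fixed at -4.
Since A is not a descendant of the intervened variable, it is unaffected.
E = max(X, B) - 5  [with X=1, B=-3]  = -4
Z = -3B + 3E - 4  [with B=-3, E=-4]  = -7
A = 2X - 3Z - 5  [with X=1, Z=-7]  = 18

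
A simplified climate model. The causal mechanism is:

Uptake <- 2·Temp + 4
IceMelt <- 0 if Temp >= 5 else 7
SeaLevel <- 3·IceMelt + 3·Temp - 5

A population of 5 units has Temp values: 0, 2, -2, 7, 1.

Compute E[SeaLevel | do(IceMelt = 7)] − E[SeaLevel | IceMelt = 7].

4.05

The intervention sets IceMelt=7 in all 5 units regardless of Temp. Recomputing SeaLevel per unit gives 16, 22, 10, 37, 19; average 20.8.
E[SeaLevel|IceMelt=7] averages over only the 4 units with IceMelt=7 (Temp = 0, 2, -2, 1): SeaLevel = 16, 22, 10, 19, mean 16.75.
Difference = 20.8 − 16.75 = 4.05.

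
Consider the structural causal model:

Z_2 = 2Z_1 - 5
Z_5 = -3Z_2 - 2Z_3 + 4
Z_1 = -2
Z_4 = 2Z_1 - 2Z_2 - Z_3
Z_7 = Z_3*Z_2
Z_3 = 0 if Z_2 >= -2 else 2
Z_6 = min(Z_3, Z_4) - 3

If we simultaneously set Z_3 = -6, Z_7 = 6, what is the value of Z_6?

-9

Under do(Z_3 = -6, Z_7 = 6), each intervened variable's structural equation is replaced by its fixed value.
Z_2 = 2Z_1 - 5  [with Z_1=-2]  = -9
Z_4 = 2Z_1 - 2Z_2 - Z_3  [with Z_1=-2, Z_2=-9, Z_3=-6]  = 20
Z_6 = min(Z_3, Z_4) - 3  [with Z_3=-6, Z_4=20]  = -9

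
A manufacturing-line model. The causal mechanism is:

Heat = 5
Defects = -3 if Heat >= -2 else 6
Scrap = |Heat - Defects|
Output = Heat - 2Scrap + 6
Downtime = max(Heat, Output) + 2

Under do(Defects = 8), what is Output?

5

Under do(Defects=8), the mechanism Defects = -3 if Heat >= -2 else 6 is discarded; Defects is fixed at 8.
Scrap = |Heat - Defects|  [with Heat=5, Defects=8]  = 3
Output = Heat - 2Scrap + 6  [with Heat=5, Scrap=3]  = 5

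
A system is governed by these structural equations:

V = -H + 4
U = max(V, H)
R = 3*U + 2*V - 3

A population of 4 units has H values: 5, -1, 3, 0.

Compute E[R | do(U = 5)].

Under do(U=5), U's equation is replaced by U=5 for every unit. Per-unit R: 10, 22, 14, 20. Mean = 16.5.

16.5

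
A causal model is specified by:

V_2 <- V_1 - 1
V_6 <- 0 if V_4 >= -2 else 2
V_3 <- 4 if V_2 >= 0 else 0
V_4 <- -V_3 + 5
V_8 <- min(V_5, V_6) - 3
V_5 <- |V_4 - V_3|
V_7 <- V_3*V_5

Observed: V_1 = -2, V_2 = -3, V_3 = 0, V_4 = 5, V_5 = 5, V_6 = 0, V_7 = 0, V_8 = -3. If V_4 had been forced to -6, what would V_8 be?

-1

do(V_4=-6) replaces the equation V_4 <- -V_3 + 5 with the constant V_4 = -6.
V_2 = V_1 - 1  [with V_1=-2]  = -3
V_3 = 4 if V_2 >= 0 else 0  [with V_2=-3]  = 0
V_5 = |V_4 - V_3|  [with V_4=-6, V_3=0]  = 6
V_6 = 0 if V_4 >= -2 else 2  [with V_4=-6]  = 2
V_8 = min(V_5, V_6) - 3  [with V_5=6, V_6=2]  = -1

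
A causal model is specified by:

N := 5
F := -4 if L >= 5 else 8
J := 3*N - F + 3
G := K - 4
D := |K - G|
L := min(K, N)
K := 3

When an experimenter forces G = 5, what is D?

2

Intervening sets G = 5 and removes its equation (G := K - 4).
D = |K - G|  [with K=3, G=5]  = 2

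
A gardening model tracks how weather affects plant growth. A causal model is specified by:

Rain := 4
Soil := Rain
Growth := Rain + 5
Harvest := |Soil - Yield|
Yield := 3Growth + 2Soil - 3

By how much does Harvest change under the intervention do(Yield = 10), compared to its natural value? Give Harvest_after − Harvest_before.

-22

Intervening sets Yield = 10 and removes its equation (Yield := 3Growth + 2Soil - 3).
Soil = Rain  [with Rain=4]  = 4
Harvest = |Soil - Yield|  [with Soil=4, Yield=10]  = 6
Without intervention: Soil = Rain  [with Rain=4]  = 4; Growth = Rain + 5  [with Rain=4]  = 9; Yield = 3Growth + 2Soil - 3  [with Growth=9, Soil=4]  = 32; Harvest = |Soil - Yield|  [with Soil=4, Yield=32]  = 28.
Change = 6 − 28 = -22.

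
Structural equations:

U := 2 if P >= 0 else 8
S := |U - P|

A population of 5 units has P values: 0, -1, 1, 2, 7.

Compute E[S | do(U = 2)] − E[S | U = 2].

0.2

The intervention sets U=2 in all 5 units regardless of P. Recomputing S per unit gives 2, 3, 1, 0, 5; average 2.2.
E[S|U=2] averages over only the 4 units with U=2 (P = 0, 1, 2, 7): S = 2, 1, 0, 5, mean 2.
Difference = 2.2 − 2 = 0.2.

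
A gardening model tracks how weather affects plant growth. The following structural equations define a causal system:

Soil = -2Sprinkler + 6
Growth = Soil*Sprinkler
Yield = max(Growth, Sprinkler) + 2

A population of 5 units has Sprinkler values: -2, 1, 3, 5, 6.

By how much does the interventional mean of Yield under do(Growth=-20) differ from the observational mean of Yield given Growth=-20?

1.1

do(Growth=-20) breaks Growth's dependence on Sprinkler. With Growth=-20 fixed, Yield across the units is 0, 3, 5, 7, 8, mean 4.6.
Conditioning on Growth=-20 selects the 2 unit(s) with Sprinkler ∈ {-2, 5}. Their Yield values: 0, 7. Mean = 3.5.
Difference = 4.6 − 3.5 = 1.1.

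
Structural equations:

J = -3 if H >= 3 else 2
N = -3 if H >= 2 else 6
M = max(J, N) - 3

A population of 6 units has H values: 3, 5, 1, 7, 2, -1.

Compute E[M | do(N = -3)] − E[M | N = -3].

The intervention sets N=-3 in all 6 units regardless of H. Recomputing M per unit gives -6, -6, -1, -6, -1, -1; average -3.5.
Observing N=-3 restricts to units where N's equation naturally yields -3: H ∈ {3, 5, 7, 2}. In that subpopulation M = -6, -6, -6, -1, mean -4.75.
Difference = -3.5 − (-4.75) = 1.25.

1.25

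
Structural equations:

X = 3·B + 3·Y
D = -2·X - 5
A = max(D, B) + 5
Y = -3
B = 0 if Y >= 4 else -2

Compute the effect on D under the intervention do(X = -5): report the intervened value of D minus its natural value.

The intervention breaks the incoming arrows to X: X = 3·B + 3·Y no longer applies, and X = -5.
D = -2·X - 5  [with X=-5]  = 5
Without intervention: B = 0 if Y >= 4 else -2  [with Y=-3]  = -2; X = 3·B + 3·Y  [with B=-2, Y=-3]  = -15; D = -2·X - 5  [with X=-15]  = 25.
Change = 5 − 25 = -20.

-20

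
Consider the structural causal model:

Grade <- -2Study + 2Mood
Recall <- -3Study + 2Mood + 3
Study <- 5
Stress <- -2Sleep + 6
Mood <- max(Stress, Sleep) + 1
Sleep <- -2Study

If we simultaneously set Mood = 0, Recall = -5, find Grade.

-10

The joint intervention fixes Mood = 0, Recall = -5, removing each variable's own equation.
Grade = -2Study + 2Mood  [with Study=5, Mood=0]  = -10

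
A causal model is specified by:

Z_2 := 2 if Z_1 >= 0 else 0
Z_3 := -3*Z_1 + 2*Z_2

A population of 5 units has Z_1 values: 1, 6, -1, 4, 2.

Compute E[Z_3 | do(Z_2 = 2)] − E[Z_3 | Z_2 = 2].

The intervention sets Z_2=2 in all 5 units regardless of Z_1. Recomputing Z_3 per unit gives 1, -14, 7, -8, -2; average -3.2.
E[Z_3|Z_2=2] averages over only the 4 units with Z_2=2 (Z_1 = 1, 6, 4, 2): Z_3 = 1, -14, -8, -2, mean -5.75.
Difference = -3.2 − (-5.75) = 2.55.

2.55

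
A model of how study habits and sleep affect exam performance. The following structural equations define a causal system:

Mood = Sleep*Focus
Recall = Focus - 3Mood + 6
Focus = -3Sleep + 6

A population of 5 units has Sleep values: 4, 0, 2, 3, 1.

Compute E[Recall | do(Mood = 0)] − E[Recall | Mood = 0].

-3

do(Mood=0) breaks Mood's dependence on Sleep. With Mood=0 fixed, Recall across the units is 0, 12, 6, 3, 9, mean 6.
Observing Mood=0 restricts to units where Mood's equation naturally yields 0: Sleep ∈ {0, 2}. In that subpopulation Recall = 12, 6, mean 9.
Difference = 6 − 9 = -3.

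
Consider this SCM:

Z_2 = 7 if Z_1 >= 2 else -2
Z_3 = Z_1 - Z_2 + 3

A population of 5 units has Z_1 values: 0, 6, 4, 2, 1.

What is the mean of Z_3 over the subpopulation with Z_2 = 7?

0

E[Z_3|Z_2=7] averages over only the 3 units with Z_2=7 (Z_1 = 6, 4, 2): Z_3 = 2, 0, -2, mean 0.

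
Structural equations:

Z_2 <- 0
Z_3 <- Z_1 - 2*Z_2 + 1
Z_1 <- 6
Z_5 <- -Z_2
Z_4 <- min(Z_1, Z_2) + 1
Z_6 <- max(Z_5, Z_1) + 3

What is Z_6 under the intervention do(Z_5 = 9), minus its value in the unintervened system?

The intervention breaks the incoming arrows to Z_5: Z_5 <- -Z_2 no longer applies, and Z_5 = 9.
Z_6 = max(Z_5, Z_1) + 3  [with Z_5=9, Z_1=6]  = 12
Without intervention: Z_5 = -Z_2  [with Z_2=0]  = 0; Z_6 = max(Z_5, Z_1) + 3  [with Z_5=0, Z_1=6]  = 9.
Change = 12 − 9 = 3.

3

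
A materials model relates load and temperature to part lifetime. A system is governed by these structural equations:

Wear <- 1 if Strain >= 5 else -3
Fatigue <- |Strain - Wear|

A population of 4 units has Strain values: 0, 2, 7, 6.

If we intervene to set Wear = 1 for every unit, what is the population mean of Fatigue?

3.25

Every unit gets Wear=1 under the intervention. Fatigue values become 1, 1, 6, 5; E[Fatigue|do(Wear=1)] = 3.25.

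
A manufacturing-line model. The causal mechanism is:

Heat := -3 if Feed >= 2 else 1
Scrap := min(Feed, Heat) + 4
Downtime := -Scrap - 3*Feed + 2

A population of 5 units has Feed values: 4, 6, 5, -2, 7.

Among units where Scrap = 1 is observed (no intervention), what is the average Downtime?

Observing Scrap=1 restricts to units where Scrap's equation naturally yields 1: Feed ∈ {4, 6, 5, 7}. In that subpopulation Downtime = -11, -17, -14, -20, mean -15.5.

-15.5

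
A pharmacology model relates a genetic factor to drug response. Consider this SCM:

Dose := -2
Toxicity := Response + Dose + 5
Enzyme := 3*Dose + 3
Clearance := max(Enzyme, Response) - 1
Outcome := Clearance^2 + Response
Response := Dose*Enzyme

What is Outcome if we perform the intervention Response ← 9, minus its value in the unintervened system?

42

The intervention breaks the incoming arrows to Response: Response := Dose*Enzyme no longer applies, and Response = 9.
Enzyme = 3*Dose + 3  [with Dose=-2]  = -3
Clearance = max(Enzyme, Response) - 1  [with Enzyme=-3, Response=9]  = 8
Outcome = Clearance^2 + Response  [with Clearance=8, Response=9]  = 73
Without intervention: Enzyme = 3*Dose + 3  [with Dose=-2]  = -3; Response = Dose*Enzyme  [with Dose=-2, Enzyme=-3]  = 6; Clearance = max(Enzyme, Response) - 1  [with Enzyme=-3, Response=6]  = 5; Outcome = Clearance^2 + Response  [with Clearance=5, Response=6]  = 31.
Change = 73 − 31 = 42.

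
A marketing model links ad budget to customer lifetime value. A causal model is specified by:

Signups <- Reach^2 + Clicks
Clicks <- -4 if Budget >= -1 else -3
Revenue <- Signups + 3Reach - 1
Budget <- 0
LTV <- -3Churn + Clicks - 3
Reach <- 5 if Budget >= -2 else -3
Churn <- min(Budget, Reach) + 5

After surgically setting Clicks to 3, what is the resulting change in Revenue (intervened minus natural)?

The intervention breaks the incoming arrows to Clicks: Clicks <- -4 if Budget >= -1 else -3 no longer applies, and Clicks = 3.
Reach = 5 if Budget >= -2 else -3  [with Budget=0]  = 5
Signups = Reach^2 + Clicks  [with Reach=5, Clicks=3]  = 28
Revenue = Signups + 3Reach - 1  [with Signups=28, Reach=5]  = 42
Without intervention: Reach = 5 if Budget >= -2 else -3  [with Budget=0]  = 5; Clicks = -4 if Budget >= -1 else -3  [with Budget=0]  = -4; Signups = Reach^2 + Clicks  [with Reach=5, Clicks=-4]  = 21; Revenue = Signups + 3Reach - 1  [with Signups=21, Reach=5]  = 35.
Change = 42 − 35 = 7.

7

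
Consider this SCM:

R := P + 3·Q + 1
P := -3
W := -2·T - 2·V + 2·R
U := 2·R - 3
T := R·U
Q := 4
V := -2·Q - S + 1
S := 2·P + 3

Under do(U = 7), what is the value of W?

Intervening sets U = 7 and removes its equation (U := 2·R - 3).
S = 2·P + 3  [with P=-3]  = -3
R = P + 3·Q + 1  [with P=-3, Q=4]  = 10
V = -2·Q - S + 1  [with Q=4, S=-3]  = -4
T = R·U  [with R=10, U=7]  = 70
W = -2·T - 2·V + 2·R  [with T=70, V=-4, R=10]  = -112

-112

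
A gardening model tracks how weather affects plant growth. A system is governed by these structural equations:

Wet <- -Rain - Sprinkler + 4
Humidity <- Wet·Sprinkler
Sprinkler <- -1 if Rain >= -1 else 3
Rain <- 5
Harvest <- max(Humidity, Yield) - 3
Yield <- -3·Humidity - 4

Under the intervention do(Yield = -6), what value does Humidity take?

The intervention breaks the incoming arrows to Yield: Yield <- -3·Humidity - 4 no longer applies, and Yield = -6.
Since Humidity is not a descendant of the intervened variable, it is unaffected.
Sprinkler = -1 if Rain >= -1 else 3  [with Rain=5]  = -1
Wet = -Rain - Sprinkler + 4  [with Rain=5, Sprinkler=-1]  = 0
Humidity = Wet·Sprinkler  [with Wet=0, Sprinkler=-1]  = 0

0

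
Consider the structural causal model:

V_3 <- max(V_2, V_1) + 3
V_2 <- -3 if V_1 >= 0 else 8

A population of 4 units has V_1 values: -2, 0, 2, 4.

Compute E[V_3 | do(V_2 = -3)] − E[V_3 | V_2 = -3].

-1

do(V_2=-3) breaks V_2's dependence on V_1. With V_2=-3 fixed, V_3 across the units is 1, 3, 5, 7, mean 4.
Observing V_2=-3 restricts to units where V_2's equation naturally yields -3: V_1 ∈ {0, 2, 4}. In that subpopulation V_3 = 3, 5, 7, mean 5.
Difference = 4 − 5 = -1.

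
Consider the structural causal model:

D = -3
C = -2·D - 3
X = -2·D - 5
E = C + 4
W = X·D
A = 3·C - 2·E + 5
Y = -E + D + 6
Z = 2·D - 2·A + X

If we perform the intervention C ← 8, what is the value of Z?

-15

do(C=8) replaces the equation C = -2·D - 3 with the constant C = 8.
X = -2·D - 5  [with D=-3]  = 1
E = C + 4  [with C=8]  = 12
A = 3·C - 2·E + 5  [with C=8, E=12]  = 5
Z = 2·D - 2·A + X  [with D=-3, A=5, X=1]  = -15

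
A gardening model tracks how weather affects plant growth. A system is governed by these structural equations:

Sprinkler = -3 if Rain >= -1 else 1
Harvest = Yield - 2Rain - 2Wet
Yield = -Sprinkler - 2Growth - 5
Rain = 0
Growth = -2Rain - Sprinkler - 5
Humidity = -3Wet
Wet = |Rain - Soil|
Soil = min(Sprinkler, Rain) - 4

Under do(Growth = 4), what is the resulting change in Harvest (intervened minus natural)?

do(Growth=4) replaces the equation Growth = -2Rain - Sprinkler - 5 with the constant Growth = 4.
Sprinkler = -3 if Rain >= -1 else 1  [with Rain=0]  = -3
Soil = min(Sprinkler, Rain) - 4  [with Sprinkler=-3, Rain=0]  = -7
Wet = |Rain - Soil|  [with Rain=0, Soil=-7]  = 7
Yield = -Sprinkler - 2Growth - 5  [with Sprinkler=-3, Growth=4]  = -10
Harvest = Yield - 2Rain - 2Wet  [with Yield=-10, Rain=0, Wet=7]  = -24
Without intervention: Sprinkler = -3 if Rain >= -1 else 1  [with Rain=0]  = -3; Soil = min(Sprinkler, Rain) - 4  [with Sprinkler=-3, Rain=0]  = -7; Wet = |Rain - Soil|  [with Rain=0, Soil=-7]  = 7; Growth = -2Rain - Sprinkler - 5  [with Rain=0, Sprinkler=-3]  = -2; Yield = -Sprinkler - 2Growth - 5  [with Sprinkler=-3, Growth=-2]  = 2; Harvest = Yield - 2Rain - 2Wet  [with Yield=2, Rain=0, Wet=7]  = -12.
Change = -24 − (-12) = -12.

-12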